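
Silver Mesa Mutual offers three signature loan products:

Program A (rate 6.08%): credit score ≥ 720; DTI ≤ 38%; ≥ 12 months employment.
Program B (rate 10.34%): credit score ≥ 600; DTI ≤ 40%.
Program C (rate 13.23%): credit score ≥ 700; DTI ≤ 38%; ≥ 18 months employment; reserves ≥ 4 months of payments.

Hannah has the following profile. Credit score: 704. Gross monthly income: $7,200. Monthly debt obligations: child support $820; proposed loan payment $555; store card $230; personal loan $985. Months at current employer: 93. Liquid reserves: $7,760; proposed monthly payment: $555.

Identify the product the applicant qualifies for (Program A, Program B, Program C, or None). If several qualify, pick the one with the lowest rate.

Program B

Total debts = (820 + 555 + 230 + 985) = 2,590; DTI = 2,590/7,200 = 36%.
Reserves = 7,760/555 = 14.0 months.
Program A: score 704 < 720; DTI 36% ≤ 38%; employment 93 ≥ 12 mo → does not qualify.
Program B: score 704 ≥ 600; DTI 36% ≤ 40% → qualifies.
Program C: score 704 ≥ 700; DTI 36% ≤ 38%; employment 93 ≥ 18 mo; reserves 14.0 ≥ 4 mo → qualifies.
Qualifying: Program B, Program C. Lowest rate is 10.34% → Program B.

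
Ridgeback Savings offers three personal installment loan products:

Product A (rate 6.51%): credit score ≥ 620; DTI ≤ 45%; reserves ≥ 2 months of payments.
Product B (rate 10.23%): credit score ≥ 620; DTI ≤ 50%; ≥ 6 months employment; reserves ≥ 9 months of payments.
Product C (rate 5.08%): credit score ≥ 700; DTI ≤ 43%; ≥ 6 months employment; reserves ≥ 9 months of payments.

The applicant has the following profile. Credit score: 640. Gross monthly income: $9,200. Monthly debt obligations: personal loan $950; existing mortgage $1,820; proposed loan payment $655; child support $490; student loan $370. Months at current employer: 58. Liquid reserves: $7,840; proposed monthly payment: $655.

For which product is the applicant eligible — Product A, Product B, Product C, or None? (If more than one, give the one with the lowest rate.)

Product B

Total debts = (950 + 1,820 + 655 + 490 + 370) = 4,285; DTI = 4,285/9,200 = 46.6%.
Reserves = 7,840/655 = 12.0 months.
Product A: score 640 ≥ 620; DTI 46.6% > 45%; reserves 12.0 ≥ 2 mo → does not qualify.
Product B: score 640 ≥ 620; DTI 46.6% ≤ 50%; employment 58 ≥ 6 mo; reserves 12.0 ≥ 9 mo → qualifies.
Product C: score 640 < 700; DTI 46.6% > 43%; employment 58 ≥ 6 mo; reserves 12.0 ≥ 9 mo → does not qualify.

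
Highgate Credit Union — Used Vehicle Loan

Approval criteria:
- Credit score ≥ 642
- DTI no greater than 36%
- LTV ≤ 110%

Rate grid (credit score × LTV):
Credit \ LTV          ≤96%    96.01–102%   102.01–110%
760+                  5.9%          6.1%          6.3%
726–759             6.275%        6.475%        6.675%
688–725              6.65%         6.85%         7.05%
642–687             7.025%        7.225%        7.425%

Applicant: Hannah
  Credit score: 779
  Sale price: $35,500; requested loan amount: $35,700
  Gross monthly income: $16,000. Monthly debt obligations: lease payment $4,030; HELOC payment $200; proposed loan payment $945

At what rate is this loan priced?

6.1%

Credit score 779 ≥ 642; Total monthly debts = (4,030 + 200 + 945) = 5,175. DTI: 5,175 ÷ 16,000 = 32.3%, within the 36% cap
LTV: 35,700 ÷ 35,500 = 100.6%, within 110% cap
Score 779 is in the 760+ band; LTV 100.6% is in the 96.01–102% band → 6.1%.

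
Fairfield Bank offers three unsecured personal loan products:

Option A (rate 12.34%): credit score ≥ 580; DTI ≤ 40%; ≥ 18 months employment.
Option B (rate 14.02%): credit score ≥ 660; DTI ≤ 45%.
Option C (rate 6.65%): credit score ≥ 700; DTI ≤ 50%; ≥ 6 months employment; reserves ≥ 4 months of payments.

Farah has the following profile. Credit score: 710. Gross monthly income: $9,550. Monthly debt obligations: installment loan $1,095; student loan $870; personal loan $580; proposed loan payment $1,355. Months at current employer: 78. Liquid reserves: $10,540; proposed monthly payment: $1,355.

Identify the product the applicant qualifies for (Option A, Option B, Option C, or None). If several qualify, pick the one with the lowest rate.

Total debts = (1,095 + 870 + 580 + 1,355) = 3,900; DTI = 3,900/9,550 = 40.8%.
Reserves = 10,540/1,355 = 7.8 months.
Option A: score 710 ≥ 580; DTI 40.8% > 40%; employment 78 ≥ 18 mo → does not qualify.
Option B: score 710 ≥ 660; DTI 40.8% ≤ 45% → qualifies.
Option C: score 710 ≥ 700; DTI 40.8% ≤ 50%; employment 78 ≥ 6 mo; reserves 7.8 ≥ 4 mo → qualifies.
Qualifying: Option B, Option C. Lowest rate is 6.65% → Option C.

Option C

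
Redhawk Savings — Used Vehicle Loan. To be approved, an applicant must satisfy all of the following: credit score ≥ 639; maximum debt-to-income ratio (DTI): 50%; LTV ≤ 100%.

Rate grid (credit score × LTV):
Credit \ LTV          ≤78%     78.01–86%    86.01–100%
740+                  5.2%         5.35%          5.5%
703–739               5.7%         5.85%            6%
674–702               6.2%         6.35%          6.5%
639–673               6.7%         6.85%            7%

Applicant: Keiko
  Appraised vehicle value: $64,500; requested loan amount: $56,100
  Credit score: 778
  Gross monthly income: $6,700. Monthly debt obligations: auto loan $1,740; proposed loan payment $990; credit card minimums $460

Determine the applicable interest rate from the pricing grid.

5.5%

Credit score 778 ≥ 639; Total monthly debts = (1,740 + 990 + 460) = 3,190. Debt-to-income = 3,190/6,700 = 47.6% — meets 50% limit
LTV = 56,100/64,500 = 87% ≤ 100%
Row: 778 falls in 740+. Column: 87% falls in 86.01–100%. Rate = 5.5%.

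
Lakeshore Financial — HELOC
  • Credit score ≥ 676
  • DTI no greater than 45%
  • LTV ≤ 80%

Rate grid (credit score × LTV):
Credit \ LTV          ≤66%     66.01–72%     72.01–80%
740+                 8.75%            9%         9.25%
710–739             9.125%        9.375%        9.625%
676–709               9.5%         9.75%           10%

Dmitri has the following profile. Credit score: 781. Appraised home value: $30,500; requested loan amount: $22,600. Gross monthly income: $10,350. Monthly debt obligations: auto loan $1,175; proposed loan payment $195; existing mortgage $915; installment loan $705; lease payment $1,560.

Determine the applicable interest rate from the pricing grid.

Credit score 781 ≥ 676; Total monthly debts = (1,175 + 195 + 915 + 705 + 1,560) = 4,550. Debt-to-income = 4,550/10,350 = 44% — meets 45% limit
LTV = 22,600/30,500 = 74.1% ≤ 80%
Score 781 is in the 740+ band; LTV 74.1% is in the 72.01–80% band → 9.25%.

9.25%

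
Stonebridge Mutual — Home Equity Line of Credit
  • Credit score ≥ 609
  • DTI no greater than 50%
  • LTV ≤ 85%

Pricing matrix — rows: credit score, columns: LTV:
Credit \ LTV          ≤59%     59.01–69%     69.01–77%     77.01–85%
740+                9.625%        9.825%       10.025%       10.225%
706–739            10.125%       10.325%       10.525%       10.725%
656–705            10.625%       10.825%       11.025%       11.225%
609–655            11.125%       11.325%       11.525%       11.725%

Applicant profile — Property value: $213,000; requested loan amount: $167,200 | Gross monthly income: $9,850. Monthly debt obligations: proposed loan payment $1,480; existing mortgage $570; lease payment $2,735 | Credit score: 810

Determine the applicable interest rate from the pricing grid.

10.225%

Credit score 810 ≥ 609; Total monthly debts = (1,480 + 570 + 2,735) = 4,785. DTI: 4,785 ÷ 9,850 = 48.6%, within the 50% cap
LTV: 167,200 ÷ 213,000 = 78.5%, within 85% cap
Score 810 is in the 740+ band; LTV 78.5% is in the 77.01–85% band → 10.225%.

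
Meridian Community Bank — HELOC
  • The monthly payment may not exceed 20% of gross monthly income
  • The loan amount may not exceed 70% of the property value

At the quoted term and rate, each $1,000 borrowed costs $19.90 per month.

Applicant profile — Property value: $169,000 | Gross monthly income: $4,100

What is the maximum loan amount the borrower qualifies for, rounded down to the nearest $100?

$41,200

Payment cap: 20% × $4,100 = $820/month.
At $19.90 per $1,000, that supports 820/19.90 × 1,000 ≈ $41,206 → $41,200.
LTV cap: 70% × $169,000 = $118,300 → $118,300.
Binding constraint: payment-to-income.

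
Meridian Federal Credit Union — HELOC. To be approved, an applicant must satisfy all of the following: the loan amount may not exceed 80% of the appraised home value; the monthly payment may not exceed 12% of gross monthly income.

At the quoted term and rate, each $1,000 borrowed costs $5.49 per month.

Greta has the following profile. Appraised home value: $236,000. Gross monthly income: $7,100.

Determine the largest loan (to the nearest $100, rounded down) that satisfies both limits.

$155,100

Payment cap: 12% × $7,100 = $852/month.
At $5.49 per $1,000, that supports 852/5.49 × 1,000 ≈ $155,191 → $155,100.
LTV cap: 80% × $236,000 = $188,800 → $188,800.
Binding constraint: payment-to-income.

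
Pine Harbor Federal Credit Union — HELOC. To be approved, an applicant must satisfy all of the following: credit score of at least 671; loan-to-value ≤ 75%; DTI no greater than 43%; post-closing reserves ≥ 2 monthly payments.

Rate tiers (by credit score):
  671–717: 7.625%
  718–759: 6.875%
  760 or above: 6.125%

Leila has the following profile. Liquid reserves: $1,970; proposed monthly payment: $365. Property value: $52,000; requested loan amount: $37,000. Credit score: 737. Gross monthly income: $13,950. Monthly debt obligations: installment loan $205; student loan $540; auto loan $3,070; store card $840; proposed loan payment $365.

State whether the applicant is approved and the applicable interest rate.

Credit score 737 ≥ 671 (meets minimum)
Liquid reserves cover 1,970/365 = 5.4 months — ≥ 2 required
Total monthly debts = (205 + 540 + 3,070 + 840 + 365) = 5,020. Debt-to-income = 5,020/13,950 = 36% — meets 43% limit
LTV = 37,000/52,000 = 71.2% ≤ 75%
All requirements met. Score 737 falls in the 718–759 tier → 6.875%.

Approved at 6.875%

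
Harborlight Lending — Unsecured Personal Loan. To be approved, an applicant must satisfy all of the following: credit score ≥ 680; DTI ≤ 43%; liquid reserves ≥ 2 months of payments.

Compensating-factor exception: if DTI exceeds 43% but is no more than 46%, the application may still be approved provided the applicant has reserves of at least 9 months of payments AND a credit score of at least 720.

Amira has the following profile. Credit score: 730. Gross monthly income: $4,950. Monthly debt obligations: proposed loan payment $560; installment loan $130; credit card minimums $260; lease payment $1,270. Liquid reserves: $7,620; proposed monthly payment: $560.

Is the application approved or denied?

Approved

Credit score 730 ≥ 680 (meets base)
Total debts = (560 + 130 + 260 + 1,270) = 2,220. DTI: 2,220 ÷ 4,950 = 44.8%, over the 43% base limit.
Liquid reserves cover 7,620/560 = 13.6 months — ≥ 2 required
DTI 44.8% is within the 43%–46% exception band; checking compensating factors.
Reserves 13.6 ≥ 9 months; credit score 730 ≥ 720.
Both override conditions satisfied; DTI exception granted.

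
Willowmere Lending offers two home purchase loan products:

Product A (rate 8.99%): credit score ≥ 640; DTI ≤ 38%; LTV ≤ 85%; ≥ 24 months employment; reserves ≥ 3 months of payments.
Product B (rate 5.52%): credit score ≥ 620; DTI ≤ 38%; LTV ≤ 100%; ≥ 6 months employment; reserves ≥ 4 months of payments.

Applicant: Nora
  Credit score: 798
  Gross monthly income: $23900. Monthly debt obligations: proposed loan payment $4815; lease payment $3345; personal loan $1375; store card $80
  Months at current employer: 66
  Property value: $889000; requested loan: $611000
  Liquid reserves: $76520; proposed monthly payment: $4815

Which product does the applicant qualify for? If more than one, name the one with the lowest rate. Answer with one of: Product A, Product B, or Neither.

Neither

Total debts = (4,815 + 3,345 + 1,375 + 80) = 9,615; DTI = 9,615/23,900 = 40.2%.
LTV = 611,000/889,000 = 68.7%.
Reserves = 76,520/4,815 = 15.9 months.
Product A: score 798 ≥ 640; DTI 40.2% > 38%; LTV 68.7% ≤ 85%; employment 66 ≥ 24 mo; reserves 15.9 ≥ 3 mo → does not qualify.
Product B: score 798 ≥ 620; DTI 40.2% > 38%; LTV 68.7% ≤ 100%; employment 66 ≥ 6 mo; reserves 15.9 ≥ 4 mo → does not qualify.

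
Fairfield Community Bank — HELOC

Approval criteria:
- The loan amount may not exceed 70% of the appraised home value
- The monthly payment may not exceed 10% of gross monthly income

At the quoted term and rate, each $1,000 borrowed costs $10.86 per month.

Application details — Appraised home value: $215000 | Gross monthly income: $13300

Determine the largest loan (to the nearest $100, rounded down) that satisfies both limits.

$122,400

Payment cap: 10% × $13,300 = $1,330/month.
At $10.86 per $1,000, that supports 1,330/10.86 × 1,000 ≈ $122,467 → $122,400.
LTV cap: 70% × $215,000 = $150,500 → $150,500.
Binding constraint: payment-to-income.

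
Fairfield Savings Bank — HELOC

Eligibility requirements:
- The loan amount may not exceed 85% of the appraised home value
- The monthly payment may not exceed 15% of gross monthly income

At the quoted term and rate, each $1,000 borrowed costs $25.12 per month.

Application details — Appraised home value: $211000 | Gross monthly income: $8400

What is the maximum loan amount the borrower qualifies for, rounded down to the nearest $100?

Payment cap: 15% × $8,400 = $1,260/month.
At $25.12 per $1,000, that supports 1,260/25.12 × 1,000 ≈ $50,159 → $50,100.
LTV cap: 85% × $211,000 = $179,350 → $179,300.
Binding constraint: payment-to-income.

$50,100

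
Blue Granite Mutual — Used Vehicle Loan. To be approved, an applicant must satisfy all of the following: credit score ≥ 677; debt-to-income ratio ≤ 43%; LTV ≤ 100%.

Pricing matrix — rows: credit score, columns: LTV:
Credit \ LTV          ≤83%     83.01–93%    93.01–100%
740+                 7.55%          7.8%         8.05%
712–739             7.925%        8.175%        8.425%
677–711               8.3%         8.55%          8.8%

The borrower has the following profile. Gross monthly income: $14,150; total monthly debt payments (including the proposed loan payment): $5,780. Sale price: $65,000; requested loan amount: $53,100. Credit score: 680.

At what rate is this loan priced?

Credit score 680 ≥ 677; DTI = 5,780/14,150 = 40.8% ≤ 43%
LTV = 53,100/65,000 = 81.7% ≤ 100%
Credit 680 → row 677–711; LTV 81.7% → column ≤83%. Grid cell → 8.3%.

8.3%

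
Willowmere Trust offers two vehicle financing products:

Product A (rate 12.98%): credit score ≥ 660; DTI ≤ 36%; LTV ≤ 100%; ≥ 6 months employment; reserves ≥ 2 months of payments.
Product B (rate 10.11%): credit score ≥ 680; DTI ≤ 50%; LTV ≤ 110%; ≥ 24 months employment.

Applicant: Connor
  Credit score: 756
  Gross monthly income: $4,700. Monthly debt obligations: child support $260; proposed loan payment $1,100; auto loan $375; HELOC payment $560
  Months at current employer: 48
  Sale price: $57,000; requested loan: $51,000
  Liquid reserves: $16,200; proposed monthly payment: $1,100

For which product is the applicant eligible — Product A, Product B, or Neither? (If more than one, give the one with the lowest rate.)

Total debts = (260 + 1,100 + 375 + 560) = 2,295; DTI = 2,295/4,700 = 48.8%.
LTV = 51,000/57,000 = 89.5%.
Reserves = 16,200/1,100 = 14.7 months.
Product A: score 756 ≥ 660; DTI 48.8% > 36%; LTV 89.5% ≤ 100%; employment 48 ≥ 6 mo; reserves 14.7 ≥ 2 mo → does not qualify.
Product B: score 756 ≥ 680; DTI 48.8% ≤ 50%; LTV 89.5% ≤ 110%; employment 48 ≥ 24 mo → qualifies.

Product B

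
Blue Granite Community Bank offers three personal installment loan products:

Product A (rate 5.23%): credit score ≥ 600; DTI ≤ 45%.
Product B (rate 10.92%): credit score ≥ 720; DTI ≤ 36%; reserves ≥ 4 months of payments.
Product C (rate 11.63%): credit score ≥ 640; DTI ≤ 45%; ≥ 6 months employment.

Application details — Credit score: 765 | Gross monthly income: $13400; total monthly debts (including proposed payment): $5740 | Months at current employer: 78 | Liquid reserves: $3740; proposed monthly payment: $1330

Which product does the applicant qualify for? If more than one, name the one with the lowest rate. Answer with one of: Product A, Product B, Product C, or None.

Product A

DTI = 5,740/13,400 = 42.8%.
Reserves = 3,740/1,330 = 2.8 months.
Product A: score 765 ≥ 600; DTI 42.8% ≤ 45% → qualifies.
Product B: score 765 ≥ 720; DTI 42.8% > 36%; reserves 2.8 < 4 mo → does not qualify.
Product C: score 765 ≥ 640; DTI 42.8% ≤ 45%; employment 78 ≥ 6 mo → qualifies.
Qualifying: Product A, Product C. Lowest rate is 5.23% → Product A.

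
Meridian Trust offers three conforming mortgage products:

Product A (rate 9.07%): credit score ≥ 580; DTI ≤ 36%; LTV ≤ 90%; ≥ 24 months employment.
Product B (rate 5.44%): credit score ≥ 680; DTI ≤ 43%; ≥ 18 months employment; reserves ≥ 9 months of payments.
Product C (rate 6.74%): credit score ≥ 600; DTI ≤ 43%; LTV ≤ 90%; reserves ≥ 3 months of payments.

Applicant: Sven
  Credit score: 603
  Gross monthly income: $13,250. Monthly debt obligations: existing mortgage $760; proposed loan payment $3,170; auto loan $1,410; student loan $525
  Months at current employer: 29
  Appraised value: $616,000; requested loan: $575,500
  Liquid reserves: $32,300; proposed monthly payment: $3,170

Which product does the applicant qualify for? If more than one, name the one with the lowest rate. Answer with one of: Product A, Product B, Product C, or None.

Total debts = (760 + 3,170 + 1,410 + 525) = 5,865; DTI = 5,865/13,250 = 44.3%.
LTV = 575,500/616,000 = 93.4%.
Reserves = 32,300/3,170 = 10.2 months.
Product A: score 603 ≥ 580; DTI 44.3% > 36%; LTV 93.4% > 90%; employment 29 ≥ 24 mo → does not qualify.
Product B: score 603 < 680; DTI 44.3% > 43%; employment 29 ≥ 18 mo; reserves 10.2 ≥ 9 mo → does not qualify.
Product C: score 603 ≥ 600; DTI 44.3% > 43%; LTV 93.4% > 90%; reserves 10.2 ≥ 3 mo → does not qualify.

None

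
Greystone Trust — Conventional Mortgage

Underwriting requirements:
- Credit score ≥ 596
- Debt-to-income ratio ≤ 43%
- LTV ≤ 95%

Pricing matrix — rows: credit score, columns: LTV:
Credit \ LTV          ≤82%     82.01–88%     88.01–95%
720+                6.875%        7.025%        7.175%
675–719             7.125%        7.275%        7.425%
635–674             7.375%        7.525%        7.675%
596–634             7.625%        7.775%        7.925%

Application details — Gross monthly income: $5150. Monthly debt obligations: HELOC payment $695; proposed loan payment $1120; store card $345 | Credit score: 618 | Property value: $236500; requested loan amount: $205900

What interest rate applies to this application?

Credit score 618 ≥ 596; Total monthly debts = (695 + 1,120 + 345) = 2,160. DTI: 2,160 ÷ 5,150 = 41.9%, within the 43% cap
LTV = 205,900/236,500 = 87.1% ≤ 95%
Score 618 is in the 596–634 band; LTV 87.1% is in the 82.01–88% band → 7.775%.

7.775%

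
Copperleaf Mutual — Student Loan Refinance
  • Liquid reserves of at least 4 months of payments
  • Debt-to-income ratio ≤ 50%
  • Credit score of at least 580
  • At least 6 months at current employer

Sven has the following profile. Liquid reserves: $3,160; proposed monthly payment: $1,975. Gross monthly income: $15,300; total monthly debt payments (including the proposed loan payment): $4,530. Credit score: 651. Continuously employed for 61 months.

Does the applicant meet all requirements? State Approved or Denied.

Reserves: 3,160 ÷ 1,975 = 1.6 months (below 4-month minimum)
DTI: 4,530 ÷ 15,300 = 29.6%, within the 50% cap
Credit score 651 ≥ 580 (meets)
Employment 61 ≥ 6 months
Fails on reserves.

Denied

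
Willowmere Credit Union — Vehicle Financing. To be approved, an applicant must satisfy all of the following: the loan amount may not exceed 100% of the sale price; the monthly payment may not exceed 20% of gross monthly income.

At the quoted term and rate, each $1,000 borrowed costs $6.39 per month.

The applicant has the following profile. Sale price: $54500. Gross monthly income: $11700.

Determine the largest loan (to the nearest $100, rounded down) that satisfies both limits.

Payment cap: 20% × $11,700 = $2,340/month.
At $6.39 per $1,000, that supports 2,340/6.39 × 1,000 ≈ $366,197 → $366,100.
LTV cap: 100% × $54,500 = $54,500 → $54,500.
Binding constraint: loan-to-value.

$54,500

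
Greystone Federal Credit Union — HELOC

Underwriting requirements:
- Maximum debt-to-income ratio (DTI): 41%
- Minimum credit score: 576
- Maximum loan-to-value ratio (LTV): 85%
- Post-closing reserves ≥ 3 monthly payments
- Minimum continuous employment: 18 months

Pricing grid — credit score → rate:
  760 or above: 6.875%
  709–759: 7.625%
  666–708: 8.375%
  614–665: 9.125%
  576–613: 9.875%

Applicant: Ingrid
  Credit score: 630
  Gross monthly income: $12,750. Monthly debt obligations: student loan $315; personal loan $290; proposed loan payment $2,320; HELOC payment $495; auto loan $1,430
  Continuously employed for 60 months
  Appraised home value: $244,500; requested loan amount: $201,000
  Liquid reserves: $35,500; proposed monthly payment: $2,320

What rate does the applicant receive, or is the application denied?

Approved at 9.125%

Credit score 630 ≥ 576 (meets minimum)
Total monthly debts = (315 + 290 + 2,320 + 495 + 1,430) = 4,850. DTI: 4,850 ÷ 12,750 = 38%, within the 41% cap
Liquid reserves cover 35,500/2,320 = 15.3 months — ≥ 3 required
Loan-to-value = 201,000/244,500 = 82.2% — pass (85% max)
Employment 60 ≥ 18 months
All requirements met. Score 630 falls in the 614–665 tier → 9.125%.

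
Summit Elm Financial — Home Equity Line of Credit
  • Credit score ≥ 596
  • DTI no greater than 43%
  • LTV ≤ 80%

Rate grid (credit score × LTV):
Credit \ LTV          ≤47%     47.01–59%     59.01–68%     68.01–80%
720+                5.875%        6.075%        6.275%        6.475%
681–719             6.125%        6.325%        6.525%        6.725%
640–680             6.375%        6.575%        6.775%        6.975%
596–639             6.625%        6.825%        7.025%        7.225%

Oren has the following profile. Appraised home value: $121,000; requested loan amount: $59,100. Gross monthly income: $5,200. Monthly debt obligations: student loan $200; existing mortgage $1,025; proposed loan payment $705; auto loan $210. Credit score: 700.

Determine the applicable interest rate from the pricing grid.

6.325%

Credit score 700 ≥ 596; Total monthly debts = (200 + 1,025 + 705 + 210) = 2,140. DTI: 2,140 ÷ 5,200 = 41.2%, within the 43% cap
LTV = 59,100/121,000 = 48.8% ≤ 80%
Row: 700 falls in 681–719. Column: 48.8% falls in 47.01–59%. Rate = 6.325%.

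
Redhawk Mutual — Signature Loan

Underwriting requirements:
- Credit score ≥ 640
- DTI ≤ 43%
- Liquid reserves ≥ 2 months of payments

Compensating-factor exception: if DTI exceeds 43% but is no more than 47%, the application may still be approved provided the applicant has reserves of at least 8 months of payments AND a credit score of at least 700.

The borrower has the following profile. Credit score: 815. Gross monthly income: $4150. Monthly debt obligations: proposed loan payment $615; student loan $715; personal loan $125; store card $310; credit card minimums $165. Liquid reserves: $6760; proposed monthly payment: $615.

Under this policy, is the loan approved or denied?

Approved

Credit score 815 ≥ 640 (meets base)
Total debts = (615 + 715 + 125 + 310 + 165) = 1,930. DTI: 1,930 ÷ 4,150 = 46.5%, over the 43% base limit.
Liquid reserves cover 6,760/615 = 11.0 months — ≥ 2 required
DTI 46.5% is within the 43%–47% exception band; checking compensating factors.
Override check — reserves: 11.0 mo (ok); score: 815 (ok).
Both override conditions satisfied; DTI exception granted.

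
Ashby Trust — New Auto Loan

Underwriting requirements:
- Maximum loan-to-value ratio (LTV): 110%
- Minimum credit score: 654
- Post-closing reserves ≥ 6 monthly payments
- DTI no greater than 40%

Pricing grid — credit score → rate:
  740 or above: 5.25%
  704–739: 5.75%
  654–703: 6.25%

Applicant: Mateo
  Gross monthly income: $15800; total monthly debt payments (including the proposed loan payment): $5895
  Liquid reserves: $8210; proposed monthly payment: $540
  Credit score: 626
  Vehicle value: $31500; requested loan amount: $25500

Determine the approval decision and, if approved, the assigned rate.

Credit score 626 < 654 (below minimum)
Reserves = 8,210/540 = 15.2 months ≥ 6
DTI: 5,895 ÷ 15,800 = 37.3%, within the 40% cap
Loan-to-value = 25,500/31,500 = 81% — pass (110% max)
Not all requirements met → denied.

Denied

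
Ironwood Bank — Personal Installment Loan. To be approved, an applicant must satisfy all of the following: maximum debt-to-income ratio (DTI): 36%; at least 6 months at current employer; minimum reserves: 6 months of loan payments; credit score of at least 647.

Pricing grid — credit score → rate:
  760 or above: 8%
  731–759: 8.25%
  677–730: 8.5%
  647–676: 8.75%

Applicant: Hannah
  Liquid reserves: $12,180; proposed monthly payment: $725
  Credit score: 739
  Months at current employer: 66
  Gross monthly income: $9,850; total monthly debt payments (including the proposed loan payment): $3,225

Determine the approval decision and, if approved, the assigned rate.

Credit score 739 ≥ 647 (meets minimum)
Employment 66 ≥ 6 months
Reserves = 12,180/725 = 16.8 months ≥ 6
DTI = 3,225/9,850 = 32.7% ≤ 36%
All requirements met. Score 739 falls in the 731–759 tier → 8.25%.

Approved at 8.25%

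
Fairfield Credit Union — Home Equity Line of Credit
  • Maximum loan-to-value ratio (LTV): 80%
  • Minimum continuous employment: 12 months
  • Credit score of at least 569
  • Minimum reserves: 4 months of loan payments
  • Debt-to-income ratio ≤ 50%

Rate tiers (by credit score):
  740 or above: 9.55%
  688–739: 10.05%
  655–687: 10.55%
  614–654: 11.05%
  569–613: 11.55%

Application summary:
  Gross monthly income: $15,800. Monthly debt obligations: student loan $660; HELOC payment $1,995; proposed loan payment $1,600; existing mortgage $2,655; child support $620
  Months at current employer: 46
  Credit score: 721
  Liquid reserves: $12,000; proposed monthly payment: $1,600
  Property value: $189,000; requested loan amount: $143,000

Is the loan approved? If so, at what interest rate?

Credit score 721 ≥ 569 (meets minimum)
Total monthly debts = (660 + 1,995 + 1,600 + 2,655 + 620) = 7,530. DTI: 7,530 ÷ 15,800 = 47.7%, within the 50% cap
Employment 46 ≥ 12 months
Loan-to-value = 143,000/189,000 = 75.7% — pass (80% max)
Reserves = 12,000/1,600 = 7.5 months ≥ 4
All requirements met. Score 721 falls in the 688–739 tier → 10.05%.

Approved at 10.05%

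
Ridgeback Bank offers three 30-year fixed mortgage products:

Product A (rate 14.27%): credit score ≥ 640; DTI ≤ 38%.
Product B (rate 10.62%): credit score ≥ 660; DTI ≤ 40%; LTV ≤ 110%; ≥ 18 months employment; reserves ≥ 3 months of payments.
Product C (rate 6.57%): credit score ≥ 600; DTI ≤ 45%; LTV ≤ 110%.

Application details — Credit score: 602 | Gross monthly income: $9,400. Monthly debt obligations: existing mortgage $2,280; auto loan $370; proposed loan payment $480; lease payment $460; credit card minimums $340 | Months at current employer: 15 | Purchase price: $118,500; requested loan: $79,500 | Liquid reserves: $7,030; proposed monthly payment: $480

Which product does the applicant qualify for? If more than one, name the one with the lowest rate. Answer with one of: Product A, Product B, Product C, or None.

Total debts = (2,280 + 370 + 480 + 460 + 340) = 3,930; DTI = 3,930/9,400 = 41.8%.
LTV = 79,500/118,500 = 67.1%.
Reserves = 7,030/480 = 14.6 months.
Product A: score 602 < 640; DTI 41.8% > 38% → does not qualify.
Product B: score 602 < 660; DTI 41.8% > 40%; LTV 67.1% ≤ 110%; employment 15 < 18 mo; reserves 14.6 ≥ 3 mo → does not qualify.
Product C: score 602 ≥ 600; DTI 41.8% ≤ 45%; LTV 67.1% ≤ 110% → qualifies.

Product C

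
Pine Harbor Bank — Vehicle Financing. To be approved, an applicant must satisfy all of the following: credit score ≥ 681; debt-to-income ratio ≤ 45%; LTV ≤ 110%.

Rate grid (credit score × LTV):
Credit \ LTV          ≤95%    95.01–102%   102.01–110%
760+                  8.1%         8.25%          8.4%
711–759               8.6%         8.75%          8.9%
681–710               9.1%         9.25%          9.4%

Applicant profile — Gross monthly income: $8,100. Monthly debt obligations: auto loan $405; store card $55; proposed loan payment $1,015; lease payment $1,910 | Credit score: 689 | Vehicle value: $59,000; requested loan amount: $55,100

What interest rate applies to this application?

Credit score 689 ≥ 681; Total monthly debts = (405 + 55 + 1,015 + 1,910) = 3,385. Debt-to-income = 3,385/8,100 = 41.8% — meets 45% limit
Loan-to-value = 55,100/59,000 = 93.4% — pass (110% max)
Score 689 is in the 681–710 band; LTV 93.4% is in the ≤95% band → 9.1%.

9.1%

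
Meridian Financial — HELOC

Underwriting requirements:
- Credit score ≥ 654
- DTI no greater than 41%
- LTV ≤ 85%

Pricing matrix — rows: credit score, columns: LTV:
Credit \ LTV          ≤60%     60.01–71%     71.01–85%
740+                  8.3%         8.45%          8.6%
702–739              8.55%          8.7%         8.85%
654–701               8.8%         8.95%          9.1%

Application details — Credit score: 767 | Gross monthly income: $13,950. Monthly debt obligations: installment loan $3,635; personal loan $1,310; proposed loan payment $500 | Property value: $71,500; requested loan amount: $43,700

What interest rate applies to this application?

Credit score 767 ≥ 654; Total monthly debts = (3,635 + 1,310 + 500) = 5,445. Debt-to-income = 5,445/13,950 = 39% — meets 41% limit
LTV: 43,700 ÷ 71,500 = 61.1%, within 85% cap
Score 767 is in the 740+ band; LTV 61.1% is in the 60.01–71% band → 8.45%.

8.45%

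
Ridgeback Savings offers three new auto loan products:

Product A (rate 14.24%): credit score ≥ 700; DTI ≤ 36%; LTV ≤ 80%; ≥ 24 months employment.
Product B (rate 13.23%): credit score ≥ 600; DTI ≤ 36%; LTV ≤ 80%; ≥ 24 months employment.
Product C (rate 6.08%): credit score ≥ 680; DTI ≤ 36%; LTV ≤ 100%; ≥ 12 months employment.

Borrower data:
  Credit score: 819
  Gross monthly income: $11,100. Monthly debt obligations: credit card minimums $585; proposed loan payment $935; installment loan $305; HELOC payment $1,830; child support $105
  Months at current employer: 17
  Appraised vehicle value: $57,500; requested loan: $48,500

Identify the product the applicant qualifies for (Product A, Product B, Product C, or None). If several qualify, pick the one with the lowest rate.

Total debts = (585 + 935 + 305 + 1,830 + 105) = 3,760; DTI = 3,760/11,100 = 33.9%.
LTV = 48,500/57,500 = 84.3%.
Product A: score 819 ≥ 700; DTI 33.9% ≤ 36%; LTV 84.3% > 80%; employment 17 < 24 mo → does not qualify.
Product B: score 819 ≥ 600; DTI 33.9% ≤ 36%; LTV 84.3% > 80%; employment 17 < 24 mo → does not qualify.
Product C: score 819 ≥ 680; DTI 33.9% ≤ 36%; LTV 84.3% ≤ 100%; employment 17 ≥ 12 mo → qualifies.

Product C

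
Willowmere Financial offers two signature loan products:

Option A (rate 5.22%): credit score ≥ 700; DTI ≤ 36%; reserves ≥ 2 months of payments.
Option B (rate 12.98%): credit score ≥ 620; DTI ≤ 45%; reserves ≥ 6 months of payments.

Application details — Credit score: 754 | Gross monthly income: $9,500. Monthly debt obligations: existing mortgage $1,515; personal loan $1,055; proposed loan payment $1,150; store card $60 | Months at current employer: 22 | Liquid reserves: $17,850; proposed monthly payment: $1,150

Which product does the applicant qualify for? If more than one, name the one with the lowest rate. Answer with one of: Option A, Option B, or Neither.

Option B

Total debts = (1,515 + 1,055 + 1,150 + 60) = 3,780; DTI = 3,780/9,500 = 39.8%.
Reserves = 17,850/1,150 = 15.5 months.
Option A: score 754 ≥ 700; DTI 39.8% > 36%; reserves 15.5 ≥ 2 mo → does not qualify.
Option B: score 754 ≥ 620; DTI 39.8% ≤ 45%; reserves 15.5 ≥ 6 mo → qualifies.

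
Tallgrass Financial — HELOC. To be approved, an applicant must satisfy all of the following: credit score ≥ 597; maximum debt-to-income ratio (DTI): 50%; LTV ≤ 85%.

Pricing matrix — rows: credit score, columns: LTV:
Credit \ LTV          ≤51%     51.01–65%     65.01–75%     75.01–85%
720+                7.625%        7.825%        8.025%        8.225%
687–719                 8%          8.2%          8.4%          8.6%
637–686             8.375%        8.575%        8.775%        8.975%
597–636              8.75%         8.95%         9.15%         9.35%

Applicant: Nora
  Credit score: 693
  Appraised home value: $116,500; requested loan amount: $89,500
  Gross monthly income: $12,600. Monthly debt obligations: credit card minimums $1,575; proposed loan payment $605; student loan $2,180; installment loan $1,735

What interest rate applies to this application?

8.6%

Credit score 693 ≥ 597; Total monthly debts = (1,575 + 605 + 2,180 + 1,735) = 6,095. DTI = 6,095/12,600 = 48.4% ≤ 50%
Loan-to-value = 89,500/116,500 = 76.8% — pass (85% max)
Row: 693 falls in 687–719. Column: 76.8% falls in 75.01–85%. Rate = 8.6%.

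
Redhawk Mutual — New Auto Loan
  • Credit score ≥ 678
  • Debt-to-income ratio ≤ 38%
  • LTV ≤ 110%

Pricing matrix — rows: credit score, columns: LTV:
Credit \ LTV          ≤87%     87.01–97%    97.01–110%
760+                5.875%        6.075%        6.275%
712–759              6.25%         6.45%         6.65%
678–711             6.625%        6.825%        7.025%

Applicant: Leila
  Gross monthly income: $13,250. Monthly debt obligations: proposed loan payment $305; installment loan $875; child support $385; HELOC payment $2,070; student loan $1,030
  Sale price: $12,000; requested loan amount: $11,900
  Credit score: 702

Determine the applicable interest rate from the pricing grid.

Credit score 702 ≥ 678; Total monthly debts = (305 + 875 + 385 + 2,070 + 1,030) = 4,665. DTI: 4,665 ÷ 13,250 = 35.2%, within the 38% cap
LTV = 11,900/12,000 = 99.2% ≤ 110%
Score 702 is in the 678–711 band; LTV 99.2% is in the 97.01–110% band → 7.025%.

7.025%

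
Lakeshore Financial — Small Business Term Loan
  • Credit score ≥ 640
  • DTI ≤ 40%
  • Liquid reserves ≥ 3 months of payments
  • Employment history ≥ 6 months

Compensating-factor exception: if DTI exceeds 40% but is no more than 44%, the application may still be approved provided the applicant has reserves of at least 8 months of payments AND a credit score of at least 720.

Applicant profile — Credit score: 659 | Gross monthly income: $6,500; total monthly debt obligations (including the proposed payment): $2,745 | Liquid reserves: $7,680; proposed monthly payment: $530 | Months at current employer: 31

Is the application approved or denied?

Denied

Credit score 659 ≥ 640 (meets base)
DTI = 2,745/6,500 = 42.2% > 40% — standard DTI limit exceeded.
Reserves = 7,680/530 = 14.5 months ≥ 3
Employment 31 ≥ 6 months
DTI 42.2% is within the 40%–44% exception band; checking compensating factors.
Override check — reserves: 14.5 mo (ok); score: 659 (below 720).
Compensating-factor requirement not fully met.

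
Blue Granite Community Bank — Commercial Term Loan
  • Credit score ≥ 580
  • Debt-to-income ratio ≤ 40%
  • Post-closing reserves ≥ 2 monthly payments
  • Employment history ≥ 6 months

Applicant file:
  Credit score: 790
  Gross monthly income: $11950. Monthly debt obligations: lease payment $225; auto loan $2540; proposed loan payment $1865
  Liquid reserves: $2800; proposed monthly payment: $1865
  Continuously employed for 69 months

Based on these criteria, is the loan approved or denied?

Denied

Credit score 790 ≥ 580 (meets)
Total monthly debts = (225 + 2,540 + 1,865) = 4,630. DTI = 4,630/11,950 = 38.7% ≤ 40%
Reserves = 2,800/1,865 = 1.5 months < 2
Employment 69 ≥ 6 months
Fails on reserves.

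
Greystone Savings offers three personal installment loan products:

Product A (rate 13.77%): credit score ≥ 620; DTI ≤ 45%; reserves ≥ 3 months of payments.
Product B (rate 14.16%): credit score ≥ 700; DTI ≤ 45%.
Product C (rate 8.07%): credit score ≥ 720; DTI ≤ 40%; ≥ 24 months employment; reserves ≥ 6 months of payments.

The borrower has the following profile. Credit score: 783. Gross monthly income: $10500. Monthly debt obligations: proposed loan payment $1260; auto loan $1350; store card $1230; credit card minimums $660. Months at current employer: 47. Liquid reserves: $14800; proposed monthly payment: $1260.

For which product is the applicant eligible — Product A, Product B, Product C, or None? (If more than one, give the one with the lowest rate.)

Total debts = (1,260 + 1,350 + 1,230 + 660) = 4,500; DTI = 4,500/10,500 = 42.9%.
Reserves = 14,800/1,260 = 11.7 months.
Product A: score 783 ≥ 620; DTI 42.9% ≤ 45%; reserves 11.7 ≥ 3 mo → qualifies.
Product B: score 783 ≥ 700; DTI 42.9% ≤ 45% → qualifies.
Product C: score 783 ≥ 720; DTI 42.9% > 40%; employment 47 ≥ 24 mo; reserves 11.7 ≥ 6 mo → does not qualify.
Qualifying: Product A, Product B. Lowest rate is 13.77% → Product A.

Product A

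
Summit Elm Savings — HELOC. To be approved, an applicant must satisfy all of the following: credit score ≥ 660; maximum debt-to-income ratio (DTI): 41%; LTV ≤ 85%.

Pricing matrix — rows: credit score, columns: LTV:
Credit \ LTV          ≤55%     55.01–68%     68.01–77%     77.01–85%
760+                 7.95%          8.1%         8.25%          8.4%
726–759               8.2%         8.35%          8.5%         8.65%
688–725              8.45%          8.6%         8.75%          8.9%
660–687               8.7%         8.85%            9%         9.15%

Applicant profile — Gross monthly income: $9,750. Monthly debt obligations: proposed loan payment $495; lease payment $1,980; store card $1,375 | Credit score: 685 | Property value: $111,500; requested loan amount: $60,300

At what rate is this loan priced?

8.7%

Credit score 685 ≥ 660; Total monthly debts = (495 + 1,980 + 1,375) = 3,850. DTI: 3,850 ÷ 9,750 = 39.5%, within the 41% cap
LTV: 60,300 ÷ 111,500 = 54.1%, within 85% cap
Row: 685 falls in 660–687. Column: 54.1% falls in ≤55%. Rate = 8.7%.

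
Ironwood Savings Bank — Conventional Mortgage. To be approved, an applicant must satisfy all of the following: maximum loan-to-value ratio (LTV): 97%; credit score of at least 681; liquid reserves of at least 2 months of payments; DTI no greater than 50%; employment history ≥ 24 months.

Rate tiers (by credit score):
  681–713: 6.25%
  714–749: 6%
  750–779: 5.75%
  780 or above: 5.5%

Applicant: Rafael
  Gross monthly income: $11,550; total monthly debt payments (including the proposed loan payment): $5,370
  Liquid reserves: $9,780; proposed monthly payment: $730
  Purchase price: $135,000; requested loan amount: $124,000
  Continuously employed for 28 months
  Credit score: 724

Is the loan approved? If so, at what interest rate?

Credit score 724 ≥ 681 (meets minimum)
LTV = 124,000/135,000 = 91.9% ≤ 97%
Debt-to-income = 5,370/11,550 = 46.5% — meets 50% limit
Liquid reserves cover 9,780/730 = 13.4 months — ≥ 2 required
Employment 28 ≥ 24 months
All requirements met. Score 724 falls in the 714–749 tier → 6%.

Approved at 6%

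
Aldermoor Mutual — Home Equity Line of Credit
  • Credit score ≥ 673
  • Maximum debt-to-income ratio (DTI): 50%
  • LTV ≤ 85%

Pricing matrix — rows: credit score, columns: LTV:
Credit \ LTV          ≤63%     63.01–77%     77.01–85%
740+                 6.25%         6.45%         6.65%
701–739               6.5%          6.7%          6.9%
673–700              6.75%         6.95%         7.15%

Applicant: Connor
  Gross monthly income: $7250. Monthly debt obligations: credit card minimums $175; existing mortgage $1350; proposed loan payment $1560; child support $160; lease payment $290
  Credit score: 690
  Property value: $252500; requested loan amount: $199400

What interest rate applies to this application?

Credit score 690 ≥ 673; Total monthly debts = (175 + 1,350 + 1,560 + 160 + 290) = 3,535. DTI = 3,535/7,250 = 48.8% ≤ 50%
Loan-to-value = 199,400/252,500 = 79% — pass (85% max)
Row: 690 falls in 673–700. Column: 79% falls in 77.01–85%. Rate = 7.15%.

7.15%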